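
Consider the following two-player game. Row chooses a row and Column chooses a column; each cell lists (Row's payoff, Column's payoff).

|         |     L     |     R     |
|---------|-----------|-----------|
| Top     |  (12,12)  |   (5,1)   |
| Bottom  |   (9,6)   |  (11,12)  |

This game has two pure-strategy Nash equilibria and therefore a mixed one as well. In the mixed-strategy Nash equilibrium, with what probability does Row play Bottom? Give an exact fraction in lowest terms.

Row's mix p on Top must make Column indifferent between L and R.
Column's payoff from L: 12p + 6(1−p). From R: 1p + 12(1−p).
Set equal: 11p = 6(1−p) → p = 6/17.
Probability on Bottom is 1 − 6/17 = 11/17.

11/17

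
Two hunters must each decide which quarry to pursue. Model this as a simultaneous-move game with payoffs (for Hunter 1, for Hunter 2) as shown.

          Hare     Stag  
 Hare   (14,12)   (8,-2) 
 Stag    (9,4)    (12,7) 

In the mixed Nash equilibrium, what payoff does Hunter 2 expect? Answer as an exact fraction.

Hunter 1 mixes with probability p on Hare, chosen so Hunter 2 is indifferent: 12p + 4(1−p) = (-2)p + 7(1−p) gives p = 3/17.
Hunter 2's expected payoff is 12·3/17 + 4·14/17 = 92/17.

92/17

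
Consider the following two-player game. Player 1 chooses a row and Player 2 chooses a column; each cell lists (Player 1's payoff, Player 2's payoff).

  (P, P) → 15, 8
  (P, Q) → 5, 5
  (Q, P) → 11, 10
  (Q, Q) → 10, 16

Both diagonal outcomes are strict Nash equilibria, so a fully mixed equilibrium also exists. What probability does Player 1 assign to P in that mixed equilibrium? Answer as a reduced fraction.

2/3

Player 1's mix p on P must make Player 2 indifferent between P and Q.
Player 2's payoff from P: 8p + 10(1−p). From Q: 5p + 16(1−p).
Set equal: 3p = 6(1−p) → p = 6/9 = 2/3.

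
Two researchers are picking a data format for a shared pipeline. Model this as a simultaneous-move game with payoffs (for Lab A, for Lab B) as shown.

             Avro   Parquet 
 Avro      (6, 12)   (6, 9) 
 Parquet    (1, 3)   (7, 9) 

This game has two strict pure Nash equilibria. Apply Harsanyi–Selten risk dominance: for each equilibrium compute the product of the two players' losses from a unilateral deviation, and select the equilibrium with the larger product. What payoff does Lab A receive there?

At both Avro: Lab A loses 6 − 1 = 5 by deviating; Lab B loses 12 − 9 = 3. Product = 5·3 = 15.
At both Parquet: Lab A loses 7 − 6 = 1 by deviating; Lab B loses 9 − 3 = 6. Product = 1·6 = 6.
15 > 6, so both Avro is risk-dominant. Lab A's payoff there is 6.

6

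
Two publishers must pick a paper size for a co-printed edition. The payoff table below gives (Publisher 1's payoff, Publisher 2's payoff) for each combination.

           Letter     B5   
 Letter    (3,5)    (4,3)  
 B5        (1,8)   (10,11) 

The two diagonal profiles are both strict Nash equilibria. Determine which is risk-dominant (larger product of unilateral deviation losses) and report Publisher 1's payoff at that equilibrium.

10

At both Letter: Publisher 1 loses 3 − 1 = 2 by deviating; Publisher 2 loses 5 − 3 = 2. Product = 2·2 = 4.
At both B5: Publisher 1 loses 10 − 4 = 6 by deviating; Publisher 2 loses 11 − 8 = 3. Product = 6·3 = 18.
18 > 4, so both B5 is risk-dominant. Publisher 1's payoff there is 10.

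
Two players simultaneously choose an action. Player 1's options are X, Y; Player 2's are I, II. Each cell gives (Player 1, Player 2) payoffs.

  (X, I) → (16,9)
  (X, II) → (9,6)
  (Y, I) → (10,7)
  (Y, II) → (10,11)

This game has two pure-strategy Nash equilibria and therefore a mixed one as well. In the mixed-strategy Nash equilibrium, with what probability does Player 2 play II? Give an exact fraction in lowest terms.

6/7

Player 2's mix q on I must make Player 1 indifferent between X and Y.
Player 1's payoff from X: 16q + 9(1−q). From Y: 10q + 10(1−q).
Set equal: 6q = 1(1−q) → q = 1/7.
Probability on II is 1 − 1/7 = 6/7.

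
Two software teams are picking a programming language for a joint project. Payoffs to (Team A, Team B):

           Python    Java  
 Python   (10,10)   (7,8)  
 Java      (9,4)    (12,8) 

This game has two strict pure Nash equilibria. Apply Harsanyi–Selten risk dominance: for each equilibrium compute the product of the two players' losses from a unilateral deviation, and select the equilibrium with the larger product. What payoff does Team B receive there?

At both Python: Team A loses 10 − 9 = 1 by deviating; Team B loses 10 − 8 = 2. Product = 1·2 = 2.
At both Java: Team A loses 12 − 7 = 5 by deviating; Team B loses 8 − 4 = 4. Product = 5·4 = 20.
20 > 2, so both Java is risk-dominant. Team B's payoff there is 8.

8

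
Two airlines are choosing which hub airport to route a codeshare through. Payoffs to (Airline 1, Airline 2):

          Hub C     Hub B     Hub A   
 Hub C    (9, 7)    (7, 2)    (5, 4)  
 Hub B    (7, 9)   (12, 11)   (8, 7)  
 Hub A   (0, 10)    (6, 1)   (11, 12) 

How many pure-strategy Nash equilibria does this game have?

Both Hub C: Airline 1 gets 9 (best alternative 7); Airline 2 gets 7 (best alternative 4). Neither deviates — NE.
Both Hub B: Airline 1 gets 12 (best alternative 7); Airline 2 gets 11 (best alternative 9). Neither deviates — NE.
Both Hub A: Airline 1 gets 11 (best alternative 8); Airline 2 gets 12 (best alternative 10). Neither deviates — NE.
(Hub A, Hub C) is not a NE: Airline 1 would switch to Hub C (9 > 0).
No other cell survives both best-response checks, so there are 3 pure NE.

3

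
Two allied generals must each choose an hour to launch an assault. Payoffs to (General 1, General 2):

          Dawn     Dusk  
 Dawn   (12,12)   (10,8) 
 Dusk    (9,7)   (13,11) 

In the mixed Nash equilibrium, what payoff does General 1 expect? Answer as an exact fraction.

General 2 mixes with probability q on Dawn, chosen so General 1 is indifferent: 12q + 10(1−q) = 9q + 13(1−q) gives q = 1/2.
General 1's expected payoff (from either row, since indifferent) is 12·1/2 + 10·1/2 = 11.

11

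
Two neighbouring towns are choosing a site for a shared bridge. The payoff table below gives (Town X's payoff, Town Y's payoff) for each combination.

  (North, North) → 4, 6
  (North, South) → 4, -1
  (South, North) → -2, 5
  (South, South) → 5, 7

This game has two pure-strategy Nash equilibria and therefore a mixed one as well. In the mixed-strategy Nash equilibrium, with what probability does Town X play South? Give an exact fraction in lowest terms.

7/9

Town X's mix p on North must make Town Y indifferent between North and South.
Town Y's payoff from North: 6p + 5(1−p). From South: (-1)p + 7(1−p).
Set equal: 7p = 2(1−p) → p = 2/9.
Probability on South is 1 − 2/9 = 7/9.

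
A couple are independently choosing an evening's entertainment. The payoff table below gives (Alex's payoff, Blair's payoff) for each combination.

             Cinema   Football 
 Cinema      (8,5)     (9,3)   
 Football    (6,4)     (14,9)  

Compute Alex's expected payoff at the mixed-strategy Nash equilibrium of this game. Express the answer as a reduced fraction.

Blair mixes with probability q on Cinema, chosen so Alex is indifferent: 8q + 9(1−q) = 6q + 14(1−q) gives q = 5/7.
Alex's expected payoff (from either row, since indifferent) is 8·5/7 + 9·2/7 = 58/7.

58/7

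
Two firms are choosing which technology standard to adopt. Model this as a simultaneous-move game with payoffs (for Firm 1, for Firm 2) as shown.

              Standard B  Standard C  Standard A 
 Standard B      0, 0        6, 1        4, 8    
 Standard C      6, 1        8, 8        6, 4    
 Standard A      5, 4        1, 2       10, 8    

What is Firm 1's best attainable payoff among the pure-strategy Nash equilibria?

Both Standard C is a pure NE (Firm 1: 8 ≥ 6; Firm 2: 8 ≥ 4). Firm 1 gets 8.
Both Standard A is a pure NE (Firm 1: 10 ≥ 6; Firm 2: 8 ≥ 4). Firm 1 gets 10.
Every other cell has a profitable deviation for at least one player. Highest of {8, 10} is 10.

10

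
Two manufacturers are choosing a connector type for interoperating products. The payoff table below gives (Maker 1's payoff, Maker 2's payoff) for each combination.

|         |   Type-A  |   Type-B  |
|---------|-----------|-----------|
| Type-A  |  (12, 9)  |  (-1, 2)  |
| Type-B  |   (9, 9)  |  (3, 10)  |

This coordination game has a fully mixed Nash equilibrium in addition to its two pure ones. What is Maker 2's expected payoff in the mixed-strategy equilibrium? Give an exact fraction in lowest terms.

9

Maker 1 mixes with probability p on Type-A, chosen so Maker 2 is indifferent: 9p + 9(1−p) = 2p + 10(1−p) gives p = 1/8.
Maker 2's expected payoff is 9·1/8 + 9·7/8 = 9.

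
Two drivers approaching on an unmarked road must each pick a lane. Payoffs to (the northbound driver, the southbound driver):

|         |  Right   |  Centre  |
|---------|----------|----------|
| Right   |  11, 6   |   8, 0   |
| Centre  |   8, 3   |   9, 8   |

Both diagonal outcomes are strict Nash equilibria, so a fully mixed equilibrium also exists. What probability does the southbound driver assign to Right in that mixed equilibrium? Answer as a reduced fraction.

1/4

The southbound driver's mix q on Right must make the northbound driver indifferent between Right and Centre.
The northbound driver's payoff from Right: 11q + 8(1−q). From Centre: 8q + 9(1−q).
Set equal: 3q = 1(1−q) → q = 1/4.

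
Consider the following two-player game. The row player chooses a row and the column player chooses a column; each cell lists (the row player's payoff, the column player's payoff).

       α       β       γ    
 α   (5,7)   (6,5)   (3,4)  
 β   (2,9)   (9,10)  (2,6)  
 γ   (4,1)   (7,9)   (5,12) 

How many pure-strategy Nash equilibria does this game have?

3

Both α: the row player gets 5 (best alternative 4); the column player gets 7 (best alternative 5). Neither deviates — NE.
Both β: the row player gets 9 (best alternative 7); the column player gets 10 (best alternative 9). Neither deviates — NE.
Both γ: the row player gets 5 (best alternative 3); the column player gets 12 (best alternative 9). Neither deviates — NE.
(γ, α) is not a NE: the row player would switch to α (5 > 4).
No other cell survives both best-response checks, so there are 3 pure NE.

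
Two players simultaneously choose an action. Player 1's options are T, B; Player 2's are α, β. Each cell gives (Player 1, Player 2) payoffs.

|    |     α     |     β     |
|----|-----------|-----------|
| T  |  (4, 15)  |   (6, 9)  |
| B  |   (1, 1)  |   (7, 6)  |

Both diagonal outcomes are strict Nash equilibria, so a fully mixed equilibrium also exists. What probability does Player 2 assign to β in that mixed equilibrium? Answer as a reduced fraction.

3/4

Player 2's mix q on α must make Player 1 indifferent between T and B.
Player 1's payoff from T: 4q + 6(1−q). From B: 1q + 7(1−q).
Set equal: 3q = 1(1−q) → q = 1/4.
Probability on β is 1 − 1/4 = 3/4.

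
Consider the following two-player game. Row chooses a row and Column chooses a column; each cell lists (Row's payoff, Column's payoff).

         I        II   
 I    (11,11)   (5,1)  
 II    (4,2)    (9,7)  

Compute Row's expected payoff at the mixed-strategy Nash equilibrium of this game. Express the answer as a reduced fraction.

79/11

Column mixes with probability q on I, chosen so Row is indifferent: 11q + 5(1−q) = 4q + 9(1−q) gives q = 4/11.
Row's expected payoff (from either row, since indifferent) is 11·4/11 + 5·7/11 = 79/11.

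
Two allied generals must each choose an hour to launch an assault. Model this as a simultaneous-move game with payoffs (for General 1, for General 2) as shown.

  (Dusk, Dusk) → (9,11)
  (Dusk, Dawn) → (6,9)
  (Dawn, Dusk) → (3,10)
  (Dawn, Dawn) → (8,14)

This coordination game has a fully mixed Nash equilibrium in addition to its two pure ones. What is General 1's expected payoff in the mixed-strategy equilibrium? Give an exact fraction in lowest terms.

27/4

General 2 mixes with probability q on Dusk, chosen so General 1 is indifferent: 9q + 6(1−q) = 3q + 8(1−q) gives q = 1/4.
General 1's expected payoff (from either row, since indifferent) is 9·1/4 + 6·3/4 = 27/4.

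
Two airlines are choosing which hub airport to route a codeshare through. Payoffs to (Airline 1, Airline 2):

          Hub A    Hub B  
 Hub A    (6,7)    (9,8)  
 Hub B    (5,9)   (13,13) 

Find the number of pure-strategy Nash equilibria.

Both Hub B: Airline 1 gets 13 (best alternative 9); Airline 2 gets 13 (best alternative 9). Neither deviates — NE.
Both Hub A is not a NE: Airline 2 would switch to Hub B (8 > 7).
No other cell survives both best-response checks, so there is 1 pure NE.

1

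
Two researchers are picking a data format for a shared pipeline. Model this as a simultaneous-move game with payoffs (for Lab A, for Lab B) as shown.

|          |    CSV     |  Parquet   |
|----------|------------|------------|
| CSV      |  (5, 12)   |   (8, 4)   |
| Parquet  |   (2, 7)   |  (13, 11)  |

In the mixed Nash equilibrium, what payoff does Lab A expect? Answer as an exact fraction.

49/8

Lab B mixes with probability q on CSV, chosen so Lab A is indifferent: 5q + 8(1−q) = 2q + 13(1−q) gives q = 5/8.
Lab A's expected payoff (from either row, since indifferent) is 5·5/8 + 8·3/8 = 49/8.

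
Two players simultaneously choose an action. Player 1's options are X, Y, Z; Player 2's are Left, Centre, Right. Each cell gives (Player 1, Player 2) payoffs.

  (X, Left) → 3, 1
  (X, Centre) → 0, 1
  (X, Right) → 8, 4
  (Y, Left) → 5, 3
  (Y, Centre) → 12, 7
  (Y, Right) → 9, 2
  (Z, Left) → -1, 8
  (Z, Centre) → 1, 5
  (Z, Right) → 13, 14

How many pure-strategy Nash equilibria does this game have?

2

(Y, Centre): Player 1 gets 12 (best alternative 1); Player 2 gets 7 (best alternative 3). Neither deviates — NE.
(Z, Right): Player 1 gets 13 (best alternative 9); Player 2 gets 14 (best alternative 8). Neither deviates — NE.
(X, Left) is not a NE: Player 1 would switch to Y (5 > 3).
No other cell survives both best-response checks, so there are 2 pure NE.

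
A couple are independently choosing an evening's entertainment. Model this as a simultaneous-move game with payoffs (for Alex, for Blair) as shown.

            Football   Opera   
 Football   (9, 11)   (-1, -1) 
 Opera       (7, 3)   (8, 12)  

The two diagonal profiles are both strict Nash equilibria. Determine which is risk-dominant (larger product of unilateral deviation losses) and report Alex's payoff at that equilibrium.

8

At both Football: Alex loses 9 − 7 = 2 by deviating; Blair loses 11 − (-1) = 12. Product = 2·12 = 24.
At both Opera: Alex loses 8 − (-1) = 9 by deviating; Blair loses 12 − 3 = 9. Product = 9·9 = 81.
81 > 24, so both Opera is risk-dominant. Alex's payoff there is 8.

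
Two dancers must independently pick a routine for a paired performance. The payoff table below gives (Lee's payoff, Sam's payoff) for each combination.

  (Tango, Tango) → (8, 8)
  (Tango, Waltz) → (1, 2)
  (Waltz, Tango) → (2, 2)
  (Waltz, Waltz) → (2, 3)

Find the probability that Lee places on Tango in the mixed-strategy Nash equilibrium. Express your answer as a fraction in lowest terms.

Lee's mix p on Tango must make Sam indifferent between Tango and Waltz.
Sam's payoff from Tango: 8p + 2(1−p). From Waltz: 2p + 3(1−p).
Set equal: 6p = 1(1−p) → p = 1/7.

1/7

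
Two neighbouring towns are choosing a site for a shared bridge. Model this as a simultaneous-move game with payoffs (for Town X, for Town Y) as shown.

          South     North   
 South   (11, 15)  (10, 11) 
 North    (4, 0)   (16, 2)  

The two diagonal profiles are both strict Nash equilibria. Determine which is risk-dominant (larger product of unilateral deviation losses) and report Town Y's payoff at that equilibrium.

At both South: Town X loses 11 − 4 = 7 by deviating; Town Y loses 15 − 11 = 4. Product = 7·4 = 28.
At both North: Town X loses 16 − 10 = 6 by deviating; Town Y loses 2 − 0 = 2. Product = 6·2 = 12.
28 > 12, so both South is risk-dominant. Town Y's payoff there is 15.

15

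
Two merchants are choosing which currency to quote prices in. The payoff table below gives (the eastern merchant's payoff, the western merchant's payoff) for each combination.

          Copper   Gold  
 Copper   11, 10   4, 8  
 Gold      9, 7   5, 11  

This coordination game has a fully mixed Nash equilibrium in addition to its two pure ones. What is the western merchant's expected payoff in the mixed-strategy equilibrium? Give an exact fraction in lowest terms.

The eastern merchant mixes with probability p on Copper, chosen so the western merchant is indifferent: 10p + 7(1−p) = 8p + 11(1−p) gives p = 2/3.
The western merchant's expected payoff is 10·2/3 + 7·1/3 = 9.

9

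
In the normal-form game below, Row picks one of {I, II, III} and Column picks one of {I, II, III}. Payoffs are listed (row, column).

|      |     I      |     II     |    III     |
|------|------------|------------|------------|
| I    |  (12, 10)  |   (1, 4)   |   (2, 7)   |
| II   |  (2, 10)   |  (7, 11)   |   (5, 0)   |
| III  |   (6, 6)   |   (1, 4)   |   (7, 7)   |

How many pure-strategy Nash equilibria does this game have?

3

Both I: Row gets 12 (best alternative 6); Column gets 10 (best alternative 7). Neither deviates — NE.
Both II: Row gets 7 (best alternative 1); Column gets 11 (best alternative 10). Neither deviates — NE.
Both III: Row gets 7 (best alternative 5); Column gets 7 (best alternative 6). Neither deviates — NE.
(II, I) is not a NE: Row would switch to I (12 > 2).
No other cell survives both best-response checks, so there are 3 pure NE.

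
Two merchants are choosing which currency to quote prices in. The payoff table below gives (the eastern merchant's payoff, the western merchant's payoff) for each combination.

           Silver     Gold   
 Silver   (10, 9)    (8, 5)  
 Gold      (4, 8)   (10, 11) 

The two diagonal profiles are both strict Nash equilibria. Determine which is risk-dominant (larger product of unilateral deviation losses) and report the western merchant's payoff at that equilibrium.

At both Silver: the eastern merchant loses 10 − 4 = 6 by deviating; the western merchant loses 9 − 5 = 4. Product = 6·4 = 24.
At both Gold: the eastern merchant loses 10 − 8 = 2 by deviating; the western merchant loses 11 − 8 = 3. Product = 2·3 = 6.
24 > 6, so both Silver is risk-dominant. The western merchant's payoff there is 9.

9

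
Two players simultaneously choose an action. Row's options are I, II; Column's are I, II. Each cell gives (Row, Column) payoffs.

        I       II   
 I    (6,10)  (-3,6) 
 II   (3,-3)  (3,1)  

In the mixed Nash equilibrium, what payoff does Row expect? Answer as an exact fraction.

3

Column mixes with probability q on I, chosen so Row is indifferent: 6q + (-3)(1−q) = 3q + 3(1−q) gives q = 2/3.
Row's expected payoff (from either row, since indifferent) is 6·2/3 + (-3)·1/3 = 3.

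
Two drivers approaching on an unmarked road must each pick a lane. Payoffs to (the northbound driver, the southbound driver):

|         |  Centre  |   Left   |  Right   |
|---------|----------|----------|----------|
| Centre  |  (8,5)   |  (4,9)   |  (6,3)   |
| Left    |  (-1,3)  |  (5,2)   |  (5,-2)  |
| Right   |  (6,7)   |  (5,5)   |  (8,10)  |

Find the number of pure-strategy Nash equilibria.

1

Both Right: the northbound driver gets 8 (best alternative 6); the southbound driver gets 10 (best alternative 7). Neither deviates — NE.
Both Left is not a NE: the southbound driver would switch to Centre (3 > 2).
No other cell survives both best-response checks, so there is 1 pure NE.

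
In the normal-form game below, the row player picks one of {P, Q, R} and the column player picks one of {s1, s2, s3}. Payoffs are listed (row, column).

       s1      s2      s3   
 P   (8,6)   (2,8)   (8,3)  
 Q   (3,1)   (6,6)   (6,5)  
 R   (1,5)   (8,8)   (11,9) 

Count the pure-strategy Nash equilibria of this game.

1

(R, s3): the row player gets 11 (best alternative 8); the column player gets 9 (best alternative 8). Neither deviates — NE.
(P, s1) is not a NE: the column player would switch to s2 (8 > 6).
No other cell survives both best-response checks, so there is 1 pure NE.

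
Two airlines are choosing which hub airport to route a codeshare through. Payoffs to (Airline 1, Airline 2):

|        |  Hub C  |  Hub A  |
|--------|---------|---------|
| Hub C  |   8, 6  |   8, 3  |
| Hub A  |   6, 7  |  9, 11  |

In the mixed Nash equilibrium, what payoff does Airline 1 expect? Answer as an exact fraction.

8

Airline 2 mixes with probability q on Hub C, chosen so Airline 1 is indifferent: 8q + 8(1−q) = 6q + 9(1−q) gives q = 1/3.
Airline 1's expected payoff (from either row, since indifferent) is 8·1/3 + 8·2/3 = 8.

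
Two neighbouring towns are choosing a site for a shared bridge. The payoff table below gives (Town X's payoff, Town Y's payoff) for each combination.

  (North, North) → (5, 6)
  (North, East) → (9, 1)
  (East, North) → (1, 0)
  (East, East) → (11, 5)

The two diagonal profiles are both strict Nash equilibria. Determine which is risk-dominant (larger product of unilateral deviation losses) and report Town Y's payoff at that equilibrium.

6

At both North: Town X loses 5 − 1 = 4 by deviating; Town Y loses 6 − 1 = 5. Product = 4·5 = 20.
At both East: Town X loses 11 − 9 = 2 by deviating; Town Y loses 5 − 0 = 5. Product = 2·5 = 10.
20 > 10, so both North is risk-dominant. Town Y's payoff there is 6.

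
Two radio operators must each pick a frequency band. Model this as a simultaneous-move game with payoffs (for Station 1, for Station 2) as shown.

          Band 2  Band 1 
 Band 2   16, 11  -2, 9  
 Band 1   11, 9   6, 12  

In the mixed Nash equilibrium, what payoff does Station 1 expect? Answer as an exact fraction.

118/13

Station 2 mixes with probability q on Band 2, chosen so Station 1 is indifferent: 16q + (-2)(1−q) = 11q + 6(1−q) gives q = 8/13.
Station 1's expected payoff (from either row, since indifferent) is 16·8/13 + (-2)·5/13 = 118/13.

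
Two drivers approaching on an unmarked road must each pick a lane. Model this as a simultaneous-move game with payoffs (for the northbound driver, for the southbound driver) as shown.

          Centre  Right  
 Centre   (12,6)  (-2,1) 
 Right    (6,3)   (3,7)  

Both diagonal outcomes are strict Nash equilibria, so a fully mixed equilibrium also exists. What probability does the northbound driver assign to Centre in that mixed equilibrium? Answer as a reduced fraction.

4/9

The northbound driver's mix p on Centre must make the southbound driver indifferent between Centre and Right.
The southbound driver's payoff from Centre: 6p + 3(1−p). From Right: 1p + 7(1−p).
Set equal: 5p = 4(1−p) → p = 4/9.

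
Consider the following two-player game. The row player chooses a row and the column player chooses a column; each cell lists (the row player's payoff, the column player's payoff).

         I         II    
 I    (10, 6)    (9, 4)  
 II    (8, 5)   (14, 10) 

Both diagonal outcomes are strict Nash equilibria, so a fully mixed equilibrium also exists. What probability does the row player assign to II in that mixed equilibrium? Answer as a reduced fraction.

The row player's mix p on I must make the column player indifferent between I and II.
The column player's payoff from I: 6p + 5(1−p). From II: 4p + 10(1−p).
Set equal: 2p = 5(1−p) → p = 5/7.
Probability on II is 1 − 5/7 = 2/7.

2/7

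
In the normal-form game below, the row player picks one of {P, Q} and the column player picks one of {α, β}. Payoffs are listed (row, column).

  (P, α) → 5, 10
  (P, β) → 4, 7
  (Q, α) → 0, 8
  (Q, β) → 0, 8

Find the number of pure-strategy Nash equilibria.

1

(P, α): the row player gets 5 (best alternative 0); the column player gets 10 (best alternative 7). Neither deviates — NE.
(Q, β) is not a NE: the row player would switch to P (4 > 0).
No other cell survives both best-response checks, so there is 1 pure NE.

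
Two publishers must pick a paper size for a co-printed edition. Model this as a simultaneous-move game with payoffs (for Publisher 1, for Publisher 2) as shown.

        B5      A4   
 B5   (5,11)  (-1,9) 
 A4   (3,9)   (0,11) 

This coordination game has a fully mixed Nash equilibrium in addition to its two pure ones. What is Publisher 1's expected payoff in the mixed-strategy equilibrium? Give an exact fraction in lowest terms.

Publisher 2 mixes with probability q on B5, chosen so Publisher 1 is indifferent: 5q + (-1)(1−q) = 3q + 0(1−q) gives q = 1/3.
Publisher 1's expected payoff (from either row, since indifferent) is 5·1/3 + (-1)·2/3 = 1.

1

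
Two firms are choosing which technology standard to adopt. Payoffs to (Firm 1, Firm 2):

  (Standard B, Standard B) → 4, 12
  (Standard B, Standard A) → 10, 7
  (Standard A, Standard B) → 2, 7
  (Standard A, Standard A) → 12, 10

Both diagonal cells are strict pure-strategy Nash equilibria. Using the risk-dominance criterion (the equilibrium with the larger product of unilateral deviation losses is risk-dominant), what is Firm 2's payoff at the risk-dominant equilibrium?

12

At both Standard B: Firm 1 loses 4 − 2 = 2 by deviating; Firm 2 loses 12 − 7 = 5. Product = 2·5 = 10.
At both Standard A: Firm 1 loses 12 − 10 = 2 by deviating; Firm 2 loses 10 − 7 = 3. Product = 2·3 = 6.
10 > 6, so both Standard B is risk-dominant. Firm 2's payoff there is 12.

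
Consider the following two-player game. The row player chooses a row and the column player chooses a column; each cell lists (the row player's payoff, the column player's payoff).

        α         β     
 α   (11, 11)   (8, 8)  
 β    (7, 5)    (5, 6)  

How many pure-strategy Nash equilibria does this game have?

1

Both α: the row player gets 11 (best alternative 7); the column player gets 11 (best alternative 8). Neither deviates — NE.
Both β is not a NE: the row player would switch to α (8 > 5).
No other cell survives both best-response checks, so there is 1 pure NE.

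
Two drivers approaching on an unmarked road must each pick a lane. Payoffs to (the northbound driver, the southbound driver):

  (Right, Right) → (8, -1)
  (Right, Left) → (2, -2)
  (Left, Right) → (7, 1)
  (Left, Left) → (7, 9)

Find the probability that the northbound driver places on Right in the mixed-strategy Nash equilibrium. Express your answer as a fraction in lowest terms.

The northbound driver's mix p on Right must make the southbound driver indifferent between Right and Left.
The southbound driver's payoff from Right: (-1)p + 1(1−p). From Left: (-2)p + 9(1−p).
Set equal: 1p = 8(1−p) → p = 8/9.

8/9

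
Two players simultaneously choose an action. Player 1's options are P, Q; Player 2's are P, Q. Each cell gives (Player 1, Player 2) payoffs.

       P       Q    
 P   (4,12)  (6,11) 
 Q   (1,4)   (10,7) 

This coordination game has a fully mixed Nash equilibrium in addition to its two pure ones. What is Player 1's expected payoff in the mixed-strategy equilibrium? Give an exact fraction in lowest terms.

34/7

Player 2 mixes with probability q on P, chosen so Player 1 is indifferent: 4q + 6(1−q) = 1q + 10(1−q) gives q = 4/7.
Player 1's expected payoff (from either row, since indifferent) is 4·4/7 + 6·3/7 = 34/7.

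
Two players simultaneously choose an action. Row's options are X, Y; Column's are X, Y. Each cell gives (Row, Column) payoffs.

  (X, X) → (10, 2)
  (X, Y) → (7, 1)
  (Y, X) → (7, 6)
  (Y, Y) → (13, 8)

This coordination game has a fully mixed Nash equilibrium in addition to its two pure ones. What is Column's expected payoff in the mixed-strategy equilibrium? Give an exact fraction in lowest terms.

10/3

Row mixes with probability p on X, chosen so Column is indifferent: 2p + 6(1−p) = 1p + 8(1−p) gives p = 2/3.
Column's expected payoff is 2·2/3 + 6·1/3 = 10/3.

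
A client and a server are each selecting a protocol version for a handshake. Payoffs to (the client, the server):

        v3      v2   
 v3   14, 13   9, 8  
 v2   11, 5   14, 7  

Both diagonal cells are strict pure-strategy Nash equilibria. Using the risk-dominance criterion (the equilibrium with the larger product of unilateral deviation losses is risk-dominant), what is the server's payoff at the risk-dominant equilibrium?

At both v3: the client loses 14 − 11 = 3 by deviating; the server loses 13 − 8 = 5. Product = 3·5 = 15.
At both v2: the client loses 14 − 9 = 5 by deviating; the server loses 7 − 5 = 2. Product = 5·2 = 10.
15 > 10, so both v3 is risk-dominant. The server's payoff there is 13.

13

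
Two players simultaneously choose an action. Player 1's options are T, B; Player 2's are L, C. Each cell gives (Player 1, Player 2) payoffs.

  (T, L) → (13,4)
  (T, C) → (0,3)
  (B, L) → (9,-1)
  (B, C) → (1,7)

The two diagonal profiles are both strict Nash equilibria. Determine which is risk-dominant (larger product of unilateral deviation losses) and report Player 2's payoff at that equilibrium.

At (T, L): Player 1 loses 13 − 9 = 4 by deviating; Player 2 loses 4 − 3 = 1. Product = 4·1 = 4.
At (B, C): Player 1 loses 1 − 0 = 1 by deviating; Player 2 loses 7 − (-1) = 8. Product = 1·8 = 8.
8 > 4, so (B, C) is risk-dominant. Player 2's payoff there is 7.

7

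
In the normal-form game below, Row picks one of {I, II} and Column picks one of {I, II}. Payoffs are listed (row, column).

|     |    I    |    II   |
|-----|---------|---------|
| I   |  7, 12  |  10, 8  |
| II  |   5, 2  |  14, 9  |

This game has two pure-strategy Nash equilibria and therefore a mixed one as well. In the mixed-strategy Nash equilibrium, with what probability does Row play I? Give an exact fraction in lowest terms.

Row's mix p on I must make Column indifferent between I and II.
Column's payoff from I: 12p + 2(1−p). From II: 8p + 9(1−p).
Set equal: 4p = 7(1−p) → p = 7/11.

7/11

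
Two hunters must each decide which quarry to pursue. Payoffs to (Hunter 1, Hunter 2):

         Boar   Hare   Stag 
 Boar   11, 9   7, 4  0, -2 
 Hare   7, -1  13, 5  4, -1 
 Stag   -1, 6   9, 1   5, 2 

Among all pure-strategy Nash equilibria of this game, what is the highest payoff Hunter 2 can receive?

Both Boar is a pure NE (Hunter 1: 11 ≥ 7; Hunter 2: 9 ≥ 4). Hunter 2 gets 9.
Both Hare is a pure NE (Hunter 1: 13 ≥ 9; Hunter 2: 5 ≥ -1). Hunter 2 gets 5.
Every other cell has a profitable deviation for at least one player. Highest of {9, 5} is 9.

9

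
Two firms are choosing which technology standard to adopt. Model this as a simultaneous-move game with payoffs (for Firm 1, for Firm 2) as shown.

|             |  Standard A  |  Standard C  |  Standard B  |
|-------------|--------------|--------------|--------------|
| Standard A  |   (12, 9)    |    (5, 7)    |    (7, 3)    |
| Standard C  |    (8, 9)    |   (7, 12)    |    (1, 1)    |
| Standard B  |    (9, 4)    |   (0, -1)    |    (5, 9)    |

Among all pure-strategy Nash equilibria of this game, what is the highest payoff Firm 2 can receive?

12

Both Standard A is a pure NE (Firm 1: 12 ≥ 9; Firm 2: 9 ≥ 7). Firm 2 gets 9.
Both Standard C is a pure NE (Firm 1: 7 ≥ 5; Firm 2: 12 ≥ 9). Firm 2 gets 12.
Every other cell has a profitable deviation for at least one player. Highest of {9, 12} is 12.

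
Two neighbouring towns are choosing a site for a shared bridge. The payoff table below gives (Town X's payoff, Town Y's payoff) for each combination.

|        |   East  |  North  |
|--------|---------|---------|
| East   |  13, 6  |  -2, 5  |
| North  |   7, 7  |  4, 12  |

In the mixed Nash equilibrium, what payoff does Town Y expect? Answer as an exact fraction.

Town X mixes with probability p on East, chosen so Town Y is indifferent: 6p + 7(1−p) = 5p + 12(1−p) gives p = 5/6.
Town Y's expected payoff is 6·5/6 + 7·1/6 = 37/6.

37/6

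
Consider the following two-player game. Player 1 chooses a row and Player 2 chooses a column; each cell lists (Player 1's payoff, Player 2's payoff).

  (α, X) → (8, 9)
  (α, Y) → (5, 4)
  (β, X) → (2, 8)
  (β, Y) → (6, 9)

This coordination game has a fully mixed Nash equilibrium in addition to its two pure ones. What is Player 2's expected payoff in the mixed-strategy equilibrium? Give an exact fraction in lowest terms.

49/6

Player 1 mixes with probability p on α, chosen so Player 2 is indifferent: 9p + 8(1−p) = 4p + 9(1−p) gives p = 1/6.
Player 2's expected payoff is 9·1/6 + 8·5/6 = 49/6.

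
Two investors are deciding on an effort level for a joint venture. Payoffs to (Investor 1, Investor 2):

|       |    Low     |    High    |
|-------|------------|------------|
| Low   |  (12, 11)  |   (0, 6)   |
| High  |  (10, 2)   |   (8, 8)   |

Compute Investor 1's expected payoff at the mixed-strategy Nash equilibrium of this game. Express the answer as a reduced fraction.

48/5

Investor 2 mixes with probability q on Low, chosen so Investor 1 is indifferent: 12q + 0(1−q) = 10q + 8(1−q) gives q = 4/5.
Investor 1's expected payoff (from either row, since indifferent) is 12·4/5 + 0·1/5 = 48/5.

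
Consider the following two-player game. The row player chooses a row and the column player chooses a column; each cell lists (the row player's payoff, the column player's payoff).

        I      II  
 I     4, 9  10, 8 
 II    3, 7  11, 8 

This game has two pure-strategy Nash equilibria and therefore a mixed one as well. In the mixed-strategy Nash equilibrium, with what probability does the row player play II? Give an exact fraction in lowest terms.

1/2

The row player's mix p on I must make the column player indifferent between I and II.
The column player's payoff from I: 9p + 7(1−p). From II: 8p + 8(1−p).
Set equal: 1p = 1(1−p) → p = 1/2.
Probability on II is 1 − 1/2 = 1/2.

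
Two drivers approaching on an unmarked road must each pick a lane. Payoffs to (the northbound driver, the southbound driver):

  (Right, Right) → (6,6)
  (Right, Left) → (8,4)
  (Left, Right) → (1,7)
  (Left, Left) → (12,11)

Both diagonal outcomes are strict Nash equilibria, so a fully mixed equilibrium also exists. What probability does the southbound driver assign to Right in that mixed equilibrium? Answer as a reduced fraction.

The southbound driver's mix q on Right must make the northbound driver indifferent between Right and Left.
The northbound driver's payoff from Right: 6q + 8(1−q). From Left: 1q + 12(1−q).
Set equal: 5q = 4(1−q) → q = 4/9.

4/9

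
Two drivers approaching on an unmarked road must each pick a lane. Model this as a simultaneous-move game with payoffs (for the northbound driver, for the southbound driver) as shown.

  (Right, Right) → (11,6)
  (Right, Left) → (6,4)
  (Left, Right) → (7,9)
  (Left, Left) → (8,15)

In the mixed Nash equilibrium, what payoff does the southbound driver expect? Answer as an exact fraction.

The northbound driver mixes with probability p on Right, chosen so the southbound driver is indifferent: 6p + 9(1−p) = 4p + 15(1−p) gives p = 3/4.
The southbound driver's expected payoff is 6·3/4 + 9·1/4 = 27/4.

27/4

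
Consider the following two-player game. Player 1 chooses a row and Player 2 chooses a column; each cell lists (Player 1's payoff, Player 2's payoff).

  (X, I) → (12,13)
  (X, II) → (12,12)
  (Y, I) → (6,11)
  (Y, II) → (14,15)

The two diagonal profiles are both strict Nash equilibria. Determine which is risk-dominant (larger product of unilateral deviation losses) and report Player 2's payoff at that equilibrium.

15

At (X, I): Player 1 loses 12 − 6 = 6 by deviating; Player 2 loses 13 − 12 = 1. Product = 6·1 = 6.
At (Y, II): Player 1 loses 14 − 12 = 2 by deviating; Player 2 loses 15 − 11 = 4. Product = 2·4 = 8.
8 > 6, so (Y, II) is risk-dominant. Player 2's payoff there is 15.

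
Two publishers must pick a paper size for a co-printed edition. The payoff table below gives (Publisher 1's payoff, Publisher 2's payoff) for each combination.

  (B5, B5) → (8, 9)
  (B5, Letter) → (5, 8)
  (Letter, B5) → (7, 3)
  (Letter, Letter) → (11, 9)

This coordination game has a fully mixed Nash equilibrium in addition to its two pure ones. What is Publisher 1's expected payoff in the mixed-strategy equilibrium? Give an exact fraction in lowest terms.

Publisher 2 mixes with probability q on B5, chosen so Publisher 1 is indifferent: 8q + 5(1−q) = 7q + 11(1−q) gives q = 6/7.
Publisher 1's expected payoff (from either row, since indifferent) is 8·6/7 + 5·1/7 = 53/7.

53/7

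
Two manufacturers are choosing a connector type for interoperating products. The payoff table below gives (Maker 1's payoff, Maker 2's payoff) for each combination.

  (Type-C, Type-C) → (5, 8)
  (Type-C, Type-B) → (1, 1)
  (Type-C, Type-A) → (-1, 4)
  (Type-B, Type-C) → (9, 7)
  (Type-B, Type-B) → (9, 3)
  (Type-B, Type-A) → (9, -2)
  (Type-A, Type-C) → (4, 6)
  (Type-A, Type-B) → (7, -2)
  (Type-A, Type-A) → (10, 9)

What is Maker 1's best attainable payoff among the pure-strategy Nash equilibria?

10

(Type-B, Type-C) is a pure NE (Maker 1: 9 ≥ 5; Maker 2: 7 ≥ 3). Maker 1 gets 9.
Both Type-A is a pure NE (Maker 1: 10 ≥ 9; Maker 2: 9 ≥ 6). Maker 1 gets 10.
Every other cell has a profitable deviation for at least one player. Highest of {9, 10} is 10.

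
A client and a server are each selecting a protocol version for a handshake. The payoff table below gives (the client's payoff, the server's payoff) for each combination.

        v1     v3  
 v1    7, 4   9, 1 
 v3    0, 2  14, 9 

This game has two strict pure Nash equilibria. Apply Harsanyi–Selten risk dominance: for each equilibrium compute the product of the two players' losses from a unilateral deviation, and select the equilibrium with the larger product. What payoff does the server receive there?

9

At both v1: the client loses 7 − 0 = 7 by deviating; the server loses 4 − 1 = 3. Product = 7·3 = 21.
At both v3: the client loses 14 − 9 = 5 by deviating; the server loses 9 − 2 = 7. Product = 5·7 = 35.
35 > 21, so both v3 is risk-dominant. The server's payoff there is 9.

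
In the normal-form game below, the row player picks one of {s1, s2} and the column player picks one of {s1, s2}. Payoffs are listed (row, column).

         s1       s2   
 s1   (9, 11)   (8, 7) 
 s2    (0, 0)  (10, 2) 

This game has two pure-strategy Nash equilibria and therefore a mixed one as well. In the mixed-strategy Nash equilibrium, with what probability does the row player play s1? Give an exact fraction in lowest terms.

The row player's mix p on s1 must make the column player indifferent between s1 and s2.
The column player's payoff from s1: 11p + 0(1−p). From s2: 7p + 2(1−p).
Set equal: 4p = 2(1−p) → p = 2/6 = 1/3.

1/3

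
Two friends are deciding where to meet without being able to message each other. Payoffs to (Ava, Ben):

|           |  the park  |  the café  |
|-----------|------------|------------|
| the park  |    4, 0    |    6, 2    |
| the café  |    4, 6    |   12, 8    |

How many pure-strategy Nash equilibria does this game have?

1

Both the café: Ava gets 12 (best alternative 6); Ben gets 8 (best alternative 6). Neither deviates — NE.
Both the park is not a NE: Ben would switch to the café (2 > 0).
No other cell survives both best-response checks, so there is 1 pure NE.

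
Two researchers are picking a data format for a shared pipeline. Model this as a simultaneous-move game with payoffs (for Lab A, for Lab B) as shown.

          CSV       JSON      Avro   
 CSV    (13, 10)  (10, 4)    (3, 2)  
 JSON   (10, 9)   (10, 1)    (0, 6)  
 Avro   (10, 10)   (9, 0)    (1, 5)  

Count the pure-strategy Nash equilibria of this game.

Both CSV: Lab A gets 13 (best alternative 10); Lab B gets 10 (best alternative 4). Neither deviates — NE.
Both Avro is not a NE: Lab A would switch to CSV (3 > 1).
No other cell survives both best-response checks, so there is 1 pure NE.

1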